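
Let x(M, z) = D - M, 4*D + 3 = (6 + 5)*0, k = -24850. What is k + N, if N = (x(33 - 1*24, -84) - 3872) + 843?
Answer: -111555/4 ≈ -27889.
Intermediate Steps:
D = -¾ (D = -¾ + ((6 + 5)*0)/4 = -¾ + (11*0)/4 = -¾ + (¼)*0 = -¾ + 0 = -¾ ≈ -0.75000)
x(M, z) = -¾ - M
N = -12155/4 (N = ((-¾ - (33 - 1*24)) - 3872) + 843 = ((-¾ - (33 - 24)) - 3872) + 843 = ((-¾ - 1*9) - 3872) + 843 = ((-¾ - 9) - 3872) + 843 = (-39/4 - 3872) + 843 = -15527/4 + 843 = -12155/4 ≈ -3038.8)
k + N = -24850 - 12155/4 = -111555/4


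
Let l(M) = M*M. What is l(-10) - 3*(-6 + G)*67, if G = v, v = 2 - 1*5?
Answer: 1909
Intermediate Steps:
v = -3 (v = 2 - 5 = -3)
G = -3
l(M) = M²
l(-10) - 3*(-6 + G)*67 = (-10)² - 3*(-6 - 3)*67 = 100 - 3*(-9)*67 = 100 + 27*67 = 100 + 1809 = 1909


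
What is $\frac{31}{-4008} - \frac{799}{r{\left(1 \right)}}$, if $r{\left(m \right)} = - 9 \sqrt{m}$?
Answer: $\frac{1067371}{12024} \approx 88.77$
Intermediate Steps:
$\frac{31}{-4008} - \frac{799}{r{\left(1 \right)}} = \frac{31}{-4008} - \frac{799}{\left(-9\right) \sqrt{1}} = 31 \left(- \frac{1}{4008}\right) - \frac{799}{\left(-9\right) 1} = - \frac{31}{4008} - \frac{799}{-9} = - \frac{31}{4008} - - \frac{799}{9} = - \frac{31}{4008} + \frac{799}{9} = \frac{1067371}{12024}$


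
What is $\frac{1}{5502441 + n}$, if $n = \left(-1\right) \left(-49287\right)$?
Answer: $\frac{1}{5551728} \approx 1.8012 \cdot 10^{-7}$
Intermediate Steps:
$n = 49287$
$\frac{1}{5502441 + n} = \frac{1}{5502441 + 49287} = \frac{1}{5551728}$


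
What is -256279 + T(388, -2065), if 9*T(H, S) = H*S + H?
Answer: -1035781/3 ≈ -3.4526e+5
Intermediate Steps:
T(H, S) = H/9 + H*S/9 (T(H, S) = (H*S + H)/9 = (H + H*S)/9 = H/9 + H*S/9)
-256279 + T(388, -2065) = -256279 + (⅑)*388*(1 - 2065) = -256279 + (⅑)*388*(-2064) = -256279 - 266944/3 = -1035781/3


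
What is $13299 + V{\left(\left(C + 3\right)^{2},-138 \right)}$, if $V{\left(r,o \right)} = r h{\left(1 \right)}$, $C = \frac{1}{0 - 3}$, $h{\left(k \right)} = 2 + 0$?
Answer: $\frac{119819}{9} \approx 13313.0$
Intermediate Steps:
$h{\left(k \right)} = 2$
$C = - \frac{1}{3}$ ($C = \frac{1}{-3} = - \frac{1}{3} \approx -0.33333$)
$V{\left(r,o \right)} = 2 r$ ($V{\left(r,o \right)} = r 2 = 2 r$)
$13299 + V{\left(\left(C + 3\right)^{2},-138 \right)} = 13299 + 2 \left(- \frac{1}{3} + 3\right)^{2} = 13299 + 2 \left(\frac{8}{3}\right)^{2} = 13299 + 2 \cdot \frac{64}{9} = 13299 + \frac{128}{9} = \frac{119819}{9}$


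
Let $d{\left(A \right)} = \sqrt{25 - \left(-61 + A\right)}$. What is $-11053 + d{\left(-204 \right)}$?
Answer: $-11053 + \sqrt{290} \approx -11036.0$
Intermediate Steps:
$d{\left(A \right)} = \sqrt{86 - A}$
$-11053 + d{\left(-204 \right)} = -11053 + \sqrt{86 - -204} = -11053 + \sqrt{86 + 204} = -11053 + \sqrt{290}$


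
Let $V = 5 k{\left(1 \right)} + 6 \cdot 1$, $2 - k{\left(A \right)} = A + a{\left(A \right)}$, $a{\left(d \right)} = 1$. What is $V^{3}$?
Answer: $216$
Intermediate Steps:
$k{\left(A \right)} = 1 - A$ ($k{\left(A \right)} = 2 - \left(A + 1\right) = 2 - \left(1 + A\right) = 1 - A$)
$V = 6$ ($V = 5 \left(1 - 1\right) + 6 \cdot 1 = 5 \left(1 - 1\right) + 6 = 5 \cdot 0 + 6 = 0 + 6 = 6$)
$V^{3} = 6^{3} = 216$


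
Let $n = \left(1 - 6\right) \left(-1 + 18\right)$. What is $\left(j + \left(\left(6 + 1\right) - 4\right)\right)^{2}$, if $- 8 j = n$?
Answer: $\frac{11881}{64} \approx 185.64$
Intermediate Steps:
$n = -85$ ($n = \left(-5\right) 17 = -85$)
$j = \frac{85}{8}$ ($j = \left(- \frac{1}{8}\right) \left(-85\right) = \frac{85}{8} \approx 10.625$)
$\left(j + \left(\left(6 + 1\right) - 4\right)\right)^{2} = \left(\frac{85}{8} + \left(\left(6 + 1\right) - 4\right)\right)^{2} = \left(\frac{85}{8} + \left(7 - 4\right)\right)^{2} = \left(\frac{85}{8} + 3\right)^{2} = \left(\frac{109}{8}\right)^{2} = \frac{11881}{64}$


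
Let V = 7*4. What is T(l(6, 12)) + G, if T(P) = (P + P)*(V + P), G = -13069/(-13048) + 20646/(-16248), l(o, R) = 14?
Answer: 1483687781/1261928 ≈ 1175.7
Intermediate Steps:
V = 28
G = -339547/1261928 (G = -13069*(-1/13048) + 20646*(-1/16248) = 1867/1864 - 3441/2708 = -339547/1261928 ≈ -0.26907)
T(P) = 2*P*(28 + P) (T(P) = (P + P)*(28 + P) = (2*P)*(28 + P) = 2*P*(28 + P))
T(l(6, 12)) + G = 2*14*(28 + 14) - 339547/1261928 = 2*14*42 - 339547/1261928 = 1176 - 339547/1261928 = 1483687781/1261928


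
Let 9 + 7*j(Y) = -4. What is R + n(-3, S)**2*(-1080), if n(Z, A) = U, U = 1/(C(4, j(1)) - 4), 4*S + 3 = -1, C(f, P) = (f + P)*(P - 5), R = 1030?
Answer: 107704325/104882 ≈ 1026.9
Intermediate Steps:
j(Y) = -13/7 (j(Y) = -9/7 + (1/7)*(-4) = -9/7 - 4/7 = -13/7)
C(f, P) = (-5 + P)*(P + f) (C(f, P) = (P + f)*(-5 + P) = (-5 + P)*(P + f))
S = -1 (S = -3/4 + (1/4)*(-1) = -3/4 - 1/4 = -1)
U = -49/916 (U = 1/(((-13/7)**2 - 5*(-13/7) - 5*4 - 13/7*4) - 4) = 1/((169/49 + 65/7 - 20 - 52/7) - 4) = 1/(-720/49 - 4) = 1/(-916/49) = -49/916 ≈ -0.053493)
n(Z, A) = -49/916
R + n(-3, S)**2*(-1080) = 1030 + (-49/916)**2*(-1080) = 1030 + (2401/839056)*(-1080) = 1030 - 324135/104882 = 107704325/104882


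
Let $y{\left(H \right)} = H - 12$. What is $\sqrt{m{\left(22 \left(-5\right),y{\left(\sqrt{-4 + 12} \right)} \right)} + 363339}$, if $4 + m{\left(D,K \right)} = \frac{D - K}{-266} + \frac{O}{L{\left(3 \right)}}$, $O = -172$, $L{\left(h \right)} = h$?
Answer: $\frac{\sqrt{57834226464 + 1197 \sqrt{2}}}{399} \approx 602.73$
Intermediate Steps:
$y{\left(H \right)} = -12 + H$
$m{\left(D,K \right)} = - \frac{184}{3} - \frac{D}{266} + \frac{K}{266}$ ($m{\left(D,K \right)} = -4 + \left(\frac{D - K}{-266} - \frac{172}{3}\right) = -4 + \left(\left(D - K\right) \left(- \frac{1}{266}\right) - \frac{172}{3}\right) = -4 - \left(\frac{172}{3} - \frac{K}{266} + \frac{D}{266}\right) = - \frac{184}{3} - \frac{D}{266} + \frac{K}{266}$)
$\sqrt{m{\left(22 \left(-5\right),y{\left(\sqrt{-4 + 12} \right)} \right)} + 363339} = \sqrt{\left(- \frac{184}{3} - \frac{22 \left(-5\right)}{266} + \frac{-12 + \sqrt{-4 + 12}}{266}\right) + 363339} = \sqrt{\left(- \frac{184}{3} - - \frac{55}{133} + \frac{-12 + \sqrt{8}}{266}\right) + 363339} = \sqrt{\left(- \frac{184}{3} + \frac{55}{133} + \frac{-12 + 2 \sqrt{2}}{266}\right) + 363339} = \sqrt{\left(- \frac{184}{3} + \frac{55}{133} - \left(\frac{6}{133} - \frac{\sqrt{2}}{133}\right)\right) + 363339} = \sqrt{\left(- \frac{3475}{57} + \frac{\sqrt{2}}{133}\right) + 363339} = \sqrt{\frac{20706848}{57} + \frac{\sqrt{2}}{133}}$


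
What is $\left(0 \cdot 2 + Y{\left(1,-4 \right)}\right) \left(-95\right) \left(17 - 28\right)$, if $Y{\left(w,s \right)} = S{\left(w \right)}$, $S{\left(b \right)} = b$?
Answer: $1045$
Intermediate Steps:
$Y{\left(w,s \right)} = w$
$\left(0 \cdot 2 + Y{\left(1,-4 \right)}\right) \left(-95\right) \left(17 - 28\right) = \left(0 \cdot 2 + 1\right) \left(-95\right) \left(17 - 28\right) = \left(0 + 1\right) \left(-95\right) \left(-11\right) = 1 \left(-95\right) \left(-11\right) = \left(-95\right) \left(-11\right) = 1045$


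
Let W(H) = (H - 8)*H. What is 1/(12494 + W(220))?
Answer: 1/59134 ≈ 1.6911e-5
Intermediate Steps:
W(H) = H*(-8 + H) (W(H) = (-8 + H)*H = H*(-8 + H))
1/(12494 + W(220)) = 1/(12494 + 220*(-8 + 220)) = 1/(12494 + 220*212) = 1/(12494 + 46640) = 1/59134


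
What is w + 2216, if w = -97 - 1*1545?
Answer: 574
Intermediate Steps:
w = -1642 (w = -97 - 1545 = -1642)
w + 2216 = -1642 + 2216 = 574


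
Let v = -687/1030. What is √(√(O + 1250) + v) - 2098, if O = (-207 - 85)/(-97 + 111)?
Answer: -2098 + √(-34672890 + 44557800*√1673)/7210 ≈ -2092.1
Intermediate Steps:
v = -687/1030 (v = -687*1/1030 = -687/1030 ≈ -0.66699)
O = -146/7 (O = -292/14 = -292*1/14 = -146/7 ≈ -20.857)
√(√(O + 1250) + v) - 2098 = √(√(-146/7 + 1250) - 687/1030) - 2098 = √(√(8604/7) - 687/1030) - 2098 = √(6*√1673/7 - 687/1030) - 2098 = √(-687/1030 + 6*√1673/7) - 2098 = -2098 + √(-687/1030 + 6*√1673/7)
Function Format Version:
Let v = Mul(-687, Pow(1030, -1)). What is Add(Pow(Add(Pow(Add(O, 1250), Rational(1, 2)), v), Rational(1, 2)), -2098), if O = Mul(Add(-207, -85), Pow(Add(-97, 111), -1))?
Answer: Add(-2098, Mul(Rational(1, 7210), Pow(Add(-34672890, Mul(44557800, Pow(1673, Rational(1, 2)))), Rational(1, 2)))) ≈ -2092.1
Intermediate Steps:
v = Rational(-687, 1030) (v = Mul(-687, Rational(1, 1030)) = Rational(-687, 1030) ≈ -0.66699)
O = Rational(-146, 7) (O = Mul(-292, Pow(14, -1)) = Mul(-292, Rational(1, 14)) = Rational(-146, 7) ≈ -20.857)
Add(Pow(Add(Pow(Add(O, 1250), Rational(1, 2)), v), Rational(1, 2)), -2098) = Add(Pow(Add(Pow(Add(Rational(-146, 7), 1250), Rational(1, 2)), Rational(-687, 1030)), Rational(1, 2)), -2098) = Add(Pow(Add(Pow(Rational(8604, 7), Rational(1, 2)), Rational(-687, 1030)), Rational(1, 2)), -2098) = Add(Pow(Add(Mul(Rational(6, 7), Pow(1673, Rational(1, 2))), Rational(-687, 1030)), Rational(1, 2)), -2098) = Add(Pow(Add(Rational(-687, 1030), Mul(Rational(6, 7), Pow(1673, Rational(1, 2)))), Rational(1, 2)), -2098) = Add(-2098, Pow(Add(Rational(-687, 1030), Mul(Rational(6, 7), Pow(1673, Rational(1, 2)))), Rational(1, 2)))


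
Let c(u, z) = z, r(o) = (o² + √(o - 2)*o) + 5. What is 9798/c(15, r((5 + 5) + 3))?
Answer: 1704852/28417 - 127374*√11/28417 ≈ 45.128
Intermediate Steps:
r(o) = 5 + o² + o*√(-2 + o) (r(o) = (o² + √(-2 + o)*o) + 5 = (o² + o*√(-2 + o)) + 5 = 5 + o² + o*√(-2 + o))
9798/c(15, r((5 + 5) + 3)) = 9798/(5 + ((5 + 5) + 3)² + ((5 + 5) + 3)*√(-2 + ((5 + 5) + 3))) = 9798/(5 + (10 + 3)² + (10 + 3)*√(-2 + (10 + 3))) = 9798/(5 + 13² + 13*√(-2 + 13)) = 9798/(5 + 169 + 13*√11) = 9798/(174 + 13*√11)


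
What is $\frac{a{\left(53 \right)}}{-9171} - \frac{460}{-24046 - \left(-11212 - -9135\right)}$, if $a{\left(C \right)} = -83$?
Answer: $\frac{223781}{7462137} \approx 0.029989$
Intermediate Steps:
$\frac{a{\left(53 \right)}}{-9171} - \frac{460}{-24046 - \left(-11212 - -9135\right)} = - \frac{83}{-9171} - \frac{460}{-24046 - \left(-11212 - -9135\right)} = \left(-83\right) \left(- \frac{1}{9171}\right) - \frac{460}{-24046 - \left(-11212 + 9135\right)} = \frac{83}{9171} - \frac{460}{-24046 - -2077} = \frac{83}{9171} - \frac{460}{-24046 + 2077} = \frac{83}{9171} - \frac{460}{-21969} = \frac{83}{9171} - - \frac{460}{21969} = \frac{83}{9171} + \frac{460}{21969} = \frac{223781}{7462137}$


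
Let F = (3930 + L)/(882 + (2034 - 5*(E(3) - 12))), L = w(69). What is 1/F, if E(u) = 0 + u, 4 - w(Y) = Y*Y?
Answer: -2961/827 ≈ -3.5804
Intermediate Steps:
w(Y) = 4 - Y**2 (w(Y) = 4 - Y*Y = 4 - Y**2)
L = -4757 (L = 4 - 1*69**2 = 4 - 1*4761 = 4 - 4761 = -4757)
E(u) = u
F = -827/2961 (F = (3930 - 4757)/(882 + (2034 - 5*(3 - 12))) = -827/(882 + (2034 - 5*(-9))) = -827/(882 + (2034 - 1*(-45))) = -827/(882 + (2034 + 45)) = -827/(882 + 2079) = -827/2961 ≈ -0.27930)
1/F = 1/(-827/2961) = -2961/827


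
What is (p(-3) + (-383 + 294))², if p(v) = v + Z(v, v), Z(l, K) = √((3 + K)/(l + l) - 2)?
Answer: (92 - I*√2)² ≈ 8462.0 - 260.21*I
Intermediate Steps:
Z(l, K) = √(-2 + (3 + K)/(2*l)) (Z(l, K) = √((3 + K)/((2*l)) - 2) = √((3 + K)*(1/(2*l)) - 2) = √((3 + K)/(2*l) - 2) = √(-2 + (3 + K)/(2*l)))
p(v) = v + √2*√((3 - 3*v)/v)/2 (p(v) = v + √2*√((3 + v - 4*v)/v)/2 = v + √2*√((3 - 3*v)/v)/2)
(p(-3) + (-383 + 294))² = ((-3 + √(-6 + 6/(-3))/2) + (-383 + 294))² = ((-3 + √(-6 + 6*(-⅓))/2) - 89)² = ((-3 + √(-6 - 2)/2) - 89)² = ((-3 + √(-8)/2) - 89)² = ((-3 + (2*I*√2)/2) - 89)² = ((-3 + I*√2) - 89)² = (-92 + I*√2)²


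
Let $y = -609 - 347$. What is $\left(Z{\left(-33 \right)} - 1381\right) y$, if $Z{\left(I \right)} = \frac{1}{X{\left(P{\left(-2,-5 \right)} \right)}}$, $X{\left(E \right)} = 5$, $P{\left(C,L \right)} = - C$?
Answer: $\frac{6600224}{5} \approx 1.32 \cdot 10^{6}$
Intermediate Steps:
$Z{\left(I \right)} = \frac{1}{5}$
$y = -956$
$\left(Z{\left(-33 \right)} - 1381\right) y = \left(\frac{1}{5} - 1381\right) \left(-956\right) = \left(- \frac{6904}{5}\right) \left(-956\right) = \frac{6600224}{5}$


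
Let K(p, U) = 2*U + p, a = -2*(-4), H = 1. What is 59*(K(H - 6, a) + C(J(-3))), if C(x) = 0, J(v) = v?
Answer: 649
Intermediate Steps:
a = 8
K(p, U) = p + 2*U
59*(K(H - 6, a) + C(J(-3))) = 59*(((1 - 6) + 2*8) + 0) = 59*((-5 + 16) + 0) = 59*(11 + 0) = 59*11 = 649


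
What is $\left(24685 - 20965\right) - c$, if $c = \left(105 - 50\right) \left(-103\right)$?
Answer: $9385$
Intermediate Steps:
$c = -5665$ ($c = 55 \left(-103\right) = -5665$)
$\left(24685 - 20965\right) - c = \left(24685 - 20965\right) - -5665 = 3720 + 5665 = 9385$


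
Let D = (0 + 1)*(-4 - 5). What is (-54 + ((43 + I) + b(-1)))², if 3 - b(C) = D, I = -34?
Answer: 1089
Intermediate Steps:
D = -9 (D = 1*(-9) = -9)
b(C) = 12 (b(C) = 3 - 1*(-9) = 3 + 9 = 12)
(-54 + ((43 + I) + b(-1)))² = (-54 + ((43 - 34) + 12))² = (-54 + (9 + 12))² = (-54 + 21)² = (-33)² = 1089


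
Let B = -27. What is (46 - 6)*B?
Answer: -1080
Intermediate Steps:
(46 - 6)*B = (46 - 6)*(-27) = 40*(-27) = -1080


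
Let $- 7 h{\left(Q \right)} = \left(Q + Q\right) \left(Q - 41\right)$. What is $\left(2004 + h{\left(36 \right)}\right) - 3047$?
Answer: $- \frac{6941}{7} \approx -991.57$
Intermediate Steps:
$h{\left(Q \right)} = - \frac{2 Q \left(-41 + Q\right)}{7}$ ($h{\left(Q \right)} = - \frac{\left(Q + Q\right) \left(Q - 41\right)}{7} = - \frac{2 Q \left(-41 + Q\right)}{7}$)
$\left(2004 + h{\left(36 \right)}\right) - 3047 = \left(2004 + \frac{2}{7} \cdot 36 \left(41 - 36\right)\right) - 3047 = \left(2004 + \frac{2}{7} \cdot 36 \cdot 5\right) - 3047 = \left(2004 + \frac{360}{7}\right) - 3047 = \frac{14388}{7} - 3047 = - \frac{6941}{7}$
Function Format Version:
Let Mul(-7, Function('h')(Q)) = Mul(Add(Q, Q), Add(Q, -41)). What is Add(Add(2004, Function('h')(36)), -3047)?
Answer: Rational(-6941, 7) ≈ -991.57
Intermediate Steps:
Function('h')(Q) = Mul(Rational(-2, 7), Q, Add(-41, Q)) (Function('h')(Q) = Mul(Rational(-1, 7), Mul(Add(Q, Q), Add(Q, -41))) = Mul(Rational(-1, 7), Mul(Mul(2, Q), Add(-41, Q))) = Mul(Rational(-1, 7), Mul(2, Q, Add(-41, Q))) = Mul(Rational(-2, 7), Q, Add(-41, Q)))
Add(Add(2004, Function('h')(36)), -3047) = Add(Add(2004, Mul(Rational(2, 7), 36, Add(41, Mul(-1, 36)))), -3047) = Add(Add(2004, Mul(Rational(2, 7), 36, Add(41, -36))), -3047) = Add(Add(2004, Mul(Rational(2, 7), 36, 5)), -3047) = Add(Add(2004, Rational(360, 7)), -3047) = Add(Rational(14388, 7), -3047) = Rational(-6941, 7)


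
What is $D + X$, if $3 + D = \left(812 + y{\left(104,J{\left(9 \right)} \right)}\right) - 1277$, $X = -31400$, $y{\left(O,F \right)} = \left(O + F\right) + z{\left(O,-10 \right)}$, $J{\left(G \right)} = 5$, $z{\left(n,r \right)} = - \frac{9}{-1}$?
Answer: $-31750$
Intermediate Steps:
$z{\left(n,r \right)} = 9$ ($z{\left(n,r \right)} = \left(-9\right) \left(-1\right) = 9$)
$y{\left(O,F \right)} = 9 + F + O$ ($y{\left(O,F \right)} = \left(O + F\right) + 9 = \left(F + O\right) + 9 = 9 + F + O$)
$D = -350$ ($D = -3 + \left(\left(812 + \left(9 + 5 + 104\right)\right) - 1277\right) = -3 + \left(\left(812 + 118\right) - 1277\right) = -3 + \left(930 - 1277\right) = -3 - 347 = -350$)
$D + X = -350 - 31400 = -31750$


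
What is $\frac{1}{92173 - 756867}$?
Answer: $- \frac{1}{664694} \approx -1.5045 \cdot 10^{-6}$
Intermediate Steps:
$\frac{1}{92173 - 756867} = \frac{1}{-664694} = - \frac{1}{664694}$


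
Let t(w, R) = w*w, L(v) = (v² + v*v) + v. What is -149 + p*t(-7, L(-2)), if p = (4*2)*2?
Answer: 635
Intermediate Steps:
L(v) = v + 2*v² (L(v) = (v² + v²) + v = 2*v² + v = v + 2*v²)
t(w, R) = w²
p = 16 (p = 8*2 = 16)
-149 + p*t(-7, L(-2)) = -149 + 16*(-7)² = -149 + 16*49 = -149 + 784 = 635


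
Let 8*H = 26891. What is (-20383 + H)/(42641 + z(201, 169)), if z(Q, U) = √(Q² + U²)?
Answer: -1935517631/4848495784 + 1316339*√82/4848495784 ≈ -0.39674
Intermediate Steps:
H = 26891/8 (H = (⅛)*26891 = 26891/8 ≈ 3361.4)
(-20383 + H)/(42641 + z(201, 169)) = (-20383 + 26891/8)/(42641 + √(201² + 169²)) = -136173/(8*(42641 + √(40401 + 28561))) = -136173/(8*(42641 + √68962)) = -136173/(8*(42641 + 29*√82))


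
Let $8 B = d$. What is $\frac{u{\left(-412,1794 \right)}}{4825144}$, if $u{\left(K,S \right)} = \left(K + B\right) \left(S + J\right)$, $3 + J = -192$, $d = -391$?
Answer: $- \frac{5895513}{38601152} \approx -0.15273$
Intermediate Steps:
$J = -195$ ($J = -3 - 192 = -195$)
$B = - \frac{391}{8}$ ($B = \frac{1}{8} \left(-391\right) = - \frac{391}{8} \approx -48.875$)
$u{\left(K,S \right)} = \left(-195 + S\right) \left(- \frac{391}{8} + K\right)$ ($u{\left(K,S \right)} = \left(K - \frac{391}{8}\right) \left(S - 195\right) = \left(- \frac{391}{8} + K\right) \left(-195 + S\right) = \left(-195 + S\right) \left(- \frac{391}{8} + K\right)$)
$\frac{u{\left(-412,1794 \right)}}{4825144} = \frac{\frac{76245}{8} - -80340 - \frac{350727}{4} - 739128}{4825144} = \left(\frac{76245}{8} + 80340 - \frac{350727}{4} - 739128\right) \frac{1}{4825144} = \left(- \frac{5895513}{8}\right) \frac{1}{4825144} = - \frac{5895513}{38601152}$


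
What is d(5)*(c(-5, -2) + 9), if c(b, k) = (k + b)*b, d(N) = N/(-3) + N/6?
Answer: -110/3 ≈ -36.667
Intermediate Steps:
d(N) = -N/6 (d(N) = N*(-⅓) + N*(⅙) = -N/3 + N/6 = -N/6)
c(b, k) = b*(b + k) (c(b, k) = (b + k)*b = b*(b + k))
d(5)*(c(-5, -2) + 9) = (-⅙*5)*(-5*(-5 - 2) + 9) = -5*(-5*(-7) + 9)/6 = -5*(35 + 9)/6 = -⅚*44 = -110/3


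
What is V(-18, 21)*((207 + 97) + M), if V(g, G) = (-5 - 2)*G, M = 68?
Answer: -54684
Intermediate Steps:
V(g, G) = -7*G
V(-18, 21)*((207 + 97) + M) = (-7*21)*((207 + 97) + 68) = -147*(304 + 68) = -147*372 = -54684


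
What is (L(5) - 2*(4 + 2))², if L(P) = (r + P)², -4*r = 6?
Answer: 1/16 ≈ 0.062500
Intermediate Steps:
r = -3/2 (r = -¼*6 = -3/2 ≈ -1.5000)
L(P) = (-3/2 + P)²
(L(5) - 2*(4 + 2))² = ((-3 + 2*5)²/4 - 2*(4 + 2))² = ((-3 + 10)²/4 - 2*6)² = ((¼)*7² - 12)² = ((¼)*49 - 12)² = (49/4 - 12)² = (¼)² = 1/16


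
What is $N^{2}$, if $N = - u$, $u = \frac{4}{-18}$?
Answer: $\frac{4}{81} \approx 0.049383$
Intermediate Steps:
$u = - \frac{2}{9}$ ($u = 4 \left(- \frac{1}{18}\right) = - \frac{2}{9} \approx -0.22222$)
$N = \frac{2}{9}$ ($N = \left(-1\right) \left(- \frac{2}{9}\right) = \frac{2}{9} \approx 0.22222$)
$N^{2} = \left(\frac{2}{9}\right)^{2} = \frac{4}{81}$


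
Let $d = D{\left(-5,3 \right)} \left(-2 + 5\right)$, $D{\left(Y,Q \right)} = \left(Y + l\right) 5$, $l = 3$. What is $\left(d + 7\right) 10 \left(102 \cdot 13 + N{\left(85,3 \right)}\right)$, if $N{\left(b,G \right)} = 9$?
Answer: $-307050$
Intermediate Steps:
$D{\left(Y,Q \right)} = 15 + 5 Y$ ($D{\left(Y,Q \right)} = \left(Y + 3\right) 5 = \left(3 + Y\right) 5 = 15 + 5 Y$)
$d = -30$ ($d = \left(15 + 5 \left(-5\right)\right) \left(-2 + 5\right) = \left(15 - 25\right) 3 = \left(-10\right) 3 = -30$)
$\left(d + 7\right) 10 \left(102 \cdot 13 + N{\left(85,3 \right)}\right) = \left(-30 + 7\right) 10 \left(102 \cdot 13 + 9\right) = \left(-23\right) 10 \left(1326 + 9\right) = \left(-230\right) 1335 = -307050$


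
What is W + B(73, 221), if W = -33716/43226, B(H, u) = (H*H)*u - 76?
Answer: 25452165171/21613 ≈ 1.1776e+6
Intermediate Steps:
B(H, u) = -76 + u*H² (B(H, u) = H²*u - 76 = u*H² - 76 = -76 + u*H²)
W = -16858/21613 (W = -33716*1/43226 = -16858/21613 ≈ -0.77999)
W + B(73, 221) = -16858/21613 + (-76 + 221*73²) = -16858/21613 + (-76 + 221*5329) = -16858/21613 + (-76 + 1177709) = -16858/21613 + 1177633 = 25452165171/21613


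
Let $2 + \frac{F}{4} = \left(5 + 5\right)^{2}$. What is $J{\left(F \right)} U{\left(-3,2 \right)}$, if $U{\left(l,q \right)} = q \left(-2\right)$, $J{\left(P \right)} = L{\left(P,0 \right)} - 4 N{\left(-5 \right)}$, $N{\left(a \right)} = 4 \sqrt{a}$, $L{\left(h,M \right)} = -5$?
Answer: $20 + 64 i \sqrt{5} \approx 20.0 + 143.11 i$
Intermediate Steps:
$F = 392$ ($F = -8 + 4 \left(5 + 5\right)^{2} = -8 + 4 \cdot 10^{2} = -8 + 4 \cdot 100 = -8 + 400 = 392$)
$J{\left(P \right)} = -5 - 16 i \sqrt{5}$ ($J{\left(P \right)} = -5 - 4 \cdot 4 \sqrt{-5} = -5 - 4 \cdot 4 i \sqrt{5} = -5 - 16 i \sqrt{5}$)
$U{\left(l,q \right)} = - 2 q$
$J{\left(F \right)} U{\left(-3,2 \right)} = \left(-5 - 16 i \sqrt{5}\right) \left(\left(-2\right) 2\right) = \left(-5 - 16 i \sqrt{5}\right) \left(-4\right) = 20 + 64 i \sqrt{5}$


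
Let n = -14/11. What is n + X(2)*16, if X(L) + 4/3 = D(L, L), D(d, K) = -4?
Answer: -2858/33 ≈ -86.606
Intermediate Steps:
X(L) = -16/3 (X(L) = -4/3 - 4 = -16/3)
n = -14/11 (n = -14*1/11 = -14/11 ≈ -1.2727)
n + X(2)*16 = -14/11 - 16/3*16 = -14/11 - 256/3 = -2858/33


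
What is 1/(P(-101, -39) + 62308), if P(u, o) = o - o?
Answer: 1/62308 ≈ 1.6049e-5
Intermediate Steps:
P(u, o) = 0
1/(P(-101, -39) + 62308) = 1/(0 + 62308) = 1/62308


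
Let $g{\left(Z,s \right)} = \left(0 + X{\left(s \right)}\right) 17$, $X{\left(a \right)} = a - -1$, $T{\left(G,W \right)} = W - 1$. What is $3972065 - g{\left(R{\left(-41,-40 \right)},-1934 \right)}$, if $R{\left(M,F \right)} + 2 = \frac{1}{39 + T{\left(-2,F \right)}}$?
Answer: $4004926$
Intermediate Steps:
$T{\left(G,W \right)} = -1 + W$
$X{\left(a \right)} = 1 + a$ ($X{\left(a \right)} = a + 1 = 1 + a$)
$R{\left(M,F \right)} = -2 + \frac{1}{38 + F}$ ($R{\left(M,F \right)} = -2 + \frac{1}{39 + \left(-1 + F\right)} = -2 + \frac{1}{38 + F}$)
$g{\left(Z,s \right)} = 17 + 17 s$ ($g{\left(Z,s \right)} = \left(0 + \left(1 + s\right)\right) 17 = \left(1 + s\right) 17 = 17 + 17 s$)
$3972065 - g{\left(R{\left(-41,-40 \right)},-1934 \right)} = 3972065 - \left(17 + 17 \left(-1934\right)\right) = 3972065 - \left(17 - 32878\right) = 3972065 - -32861 = 3972065 + 32861 = 4004926$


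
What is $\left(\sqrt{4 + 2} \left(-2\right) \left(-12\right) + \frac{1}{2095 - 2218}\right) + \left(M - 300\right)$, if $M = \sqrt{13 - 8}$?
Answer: $- \frac{36901}{123} + \sqrt{5} + 24 \sqrt{6} \approx -238.98$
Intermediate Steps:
$M = \sqrt{5} \approx 2.2361$
$\left(\sqrt{4 + 2} \left(-2\right) \left(-12\right) + \frac{1}{2095 - 2218}\right) + \left(M - 300\right) = \left(\sqrt{4 + 2} \left(-2\right) \left(-12\right) + \frac{1}{2095 - 2218}\right) + \left(\sqrt{5} - 300\right) = \left(\sqrt{6} \left(-2\right) \left(-12\right) + \frac{1}{-123}\right) - \left(300 - \sqrt{5}\right) = \left(- 2 \sqrt{6} \left(-12\right) - \frac{1}{123}\right) - \left(300 - \sqrt{5}\right) = \left(24 \sqrt{6} - \frac{1}{123}\right) - \left(300 - \sqrt{5}\right) = \left(- \frac{1}{123} + 24 \sqrt{6}\right) - \left(300 - \sqrt{5}\right) = - \frac{36901}{123} + \sqrt{5} + 24 \sqrt{6}$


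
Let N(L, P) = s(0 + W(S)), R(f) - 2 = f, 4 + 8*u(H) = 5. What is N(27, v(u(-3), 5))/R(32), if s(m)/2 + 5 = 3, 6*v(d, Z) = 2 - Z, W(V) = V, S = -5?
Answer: -2/17 ≈ -0.11765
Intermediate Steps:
u(H) = ⅛ (u(H) = -½ + (⅛)*5 = -½ + 5/8 = ⅛)
v(d, Z) = ⅓ - Z/6 (v(d, Z) = (2 - Z)/6 = ⅓ - Z/6)
R(f) = 2 + f
s(m) = -4 (s(m) = -10 + 2*3 = -10 + 6 = -4)
N(L, P) = -4
N(27, v(u(-3), 5))/R(32) = -4/(2 + 32) = -4/34 = -4*1/34 = -2/17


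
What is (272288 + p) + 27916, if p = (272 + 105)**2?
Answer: 442333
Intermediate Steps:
p = 142129 (p = 377**2 = 142129)
(272288 + p) + 27916 = (272288 + 142129) + 27916 = 414417 + 27916 = 442333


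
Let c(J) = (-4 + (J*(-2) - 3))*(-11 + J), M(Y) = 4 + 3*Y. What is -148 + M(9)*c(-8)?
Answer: -5449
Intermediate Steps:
c(J) = (-11 + J)*(-7 - 2*J) (c(J) = (-4 + (-2*J - 3))*(-11 + J) = (-4 + (-3 - 2*J))*(-11 + J) = (-7 - 2*J)*(-11 + J) = (-11 + J)*(-7 - 2*J))
-148 + M(9)*c(-8) = -148 + (4 + 3*9)*(77 - 2*(-8)² + 15*(-8)) = -148 + (4 + 27)*(77 - 2*64 - 120) = -148 + 31*(77 - 128 - 120) = -148 + 31*(-171) = -148 - 5301 = -5449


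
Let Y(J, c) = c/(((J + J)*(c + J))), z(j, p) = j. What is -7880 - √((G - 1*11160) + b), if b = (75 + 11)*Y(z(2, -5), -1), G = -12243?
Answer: -7880 - I*√93698/2 ≈ -7880.0 - 153.05*I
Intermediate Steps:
Y(J, c) = c/(2*J*(J + c)) (Y(J, c) = c/(((2*J)*(J + c))) = c/((2*J*(J + c))) = c*(1/(2*J*(J + c))) = c/(2*J*(J + c)))
b = -43/2 (b = (75 + 11)*((½)*(-1)/(2*(2 - 1))) = 86*((½)*(-1)*(½)/1) = 86*((½)*(-1)*(½)*1) = 86*(-¼) = -43/2 ≈ -21.500)
-7880 - √((G - 1*11160) + b) = -7880 - √((-12243 - 1*11160) - 43/2) = -7880 - √((-12243 - 11160) - 43/2) = -7880 - √(-23403 - 43/2) = -7880 - √(-46849/2) = -7880 - I*√93698/2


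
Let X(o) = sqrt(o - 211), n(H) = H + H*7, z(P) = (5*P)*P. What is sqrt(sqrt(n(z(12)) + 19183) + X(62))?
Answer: sqrt(sqrt(24943) + I*sqrt(149)) ≈ 12.577 + 0.48529*I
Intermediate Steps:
z(P) = 5*P**2
n(H) = 8*H (n(H) = H + 7*H = 8*H)
X(o) = sqrt(-211 + o)
sqrt(sqrt(n(z(12)) + 19183) + X(62)) = sqrt(sqrt(8*(5*12**2) + 19183) + sqrt(-211 + 62)) = sqrt(sqrt(8*(5*144) + 19183) + sqrt(-149)) = sqrt(sqrt(8*720 + 19183) + I*sqrt(149)) = sqrt(sqrt(5760 + 19183) + I*sqrt(149)) = sqrt(sqrt(24943) + I*sqrt(149))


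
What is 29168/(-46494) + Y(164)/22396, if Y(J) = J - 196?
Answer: -81841792/130159953 ≈ -0.62878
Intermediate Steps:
Y(J) = -196 + J
29168/(-46494) + Y(164)/22396 = 29168/(-46494) + (-196 + 164)/22396 = 29168*(-1/46494) - 32*1/22396 = -14584/23247 - 8/5599 = -81841792/130159953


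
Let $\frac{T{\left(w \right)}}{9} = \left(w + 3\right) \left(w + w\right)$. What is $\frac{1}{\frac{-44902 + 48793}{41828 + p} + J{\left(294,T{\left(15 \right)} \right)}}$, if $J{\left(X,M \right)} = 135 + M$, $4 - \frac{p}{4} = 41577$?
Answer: $\frac{41488}{207231263} \approx 0.0002002$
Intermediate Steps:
$T{\left(w \right)} = 18 w \left(3 + w\right)$ ($T{\left(w \right)} = 9 \left(w + 3\right) \left(w + w\right) = 9 \left(3 + w\right) 2 w = 9 \cdot 2 w \left(3 + w\right) = 18 w \left(3 + w\right)$)
$p = -166292$ ($p = 16 - 166308 = -166292$)
$\frac{1}{\frac{-44902 + 48793}{41828 + p} + J{\left(294,T{\left(15 \right)} \right)}} = \frac{1}{\frac{-44902 + 48793}{41828 - 166292} + \left(135 + 18 \cdot 15 \left(3 + 15\right)\right)} = \frac{1}{\frac{3891}{-124464} + \left(135 + 18 \cdot 15 \cdot 18\right)} = \frac{1}{3891 \left(- \frac{1}{124464}\right) + \left(135 + 4860\right)} = \frac{1}{- \frac{1297}{41488} + 4995} = \frac{1}{\frac{207231263}{41488}} = \frac{41488}{207231263}$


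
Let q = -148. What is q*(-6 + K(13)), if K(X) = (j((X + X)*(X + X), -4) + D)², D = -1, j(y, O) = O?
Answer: -2812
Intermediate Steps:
K(X) = 25 (K(X) = (-4 - 1)² = (-5)² = 25)
q*(-6 + K(13)) = -148*(-6 + 25) = -148*19 = -2812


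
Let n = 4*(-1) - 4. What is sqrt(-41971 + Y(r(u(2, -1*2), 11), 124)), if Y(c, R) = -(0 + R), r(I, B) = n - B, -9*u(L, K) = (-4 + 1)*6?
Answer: I*sqrt(42095) ≈ 205.17*I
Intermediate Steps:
n = -8 (n = -4 - 4 = -8)
u(L, K) = 2 (u(L, K) = -(-4 + 1)*6/9 = -(-1)*6/3 = -1/9*(-18) = 2)
r(I, B) = -8 - B
Y(c, R) = -R
sqrt(-41971 + Y(r(u(2, -1*2), 11), 124)) = sqrt(-41971 - 1*124) = sqrt(-41971 - 124) = sqrt(-42095) = I*sqrt(42095)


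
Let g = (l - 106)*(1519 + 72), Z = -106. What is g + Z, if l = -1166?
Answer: -2023858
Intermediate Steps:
g = -2023752 (g = (-1166 - 106)*(1519 + 72) = -1272*1591 = -2023752)
g + Z = -2023752 - 106 = -2023858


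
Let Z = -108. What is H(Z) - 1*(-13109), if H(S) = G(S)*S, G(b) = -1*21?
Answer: 15377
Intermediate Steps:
G(b) = -21
H(S) = -21*S
H(Z) - 1*(-13109) = -21*(-108) - 1*(-13109) = 2268 + 13109 = 15377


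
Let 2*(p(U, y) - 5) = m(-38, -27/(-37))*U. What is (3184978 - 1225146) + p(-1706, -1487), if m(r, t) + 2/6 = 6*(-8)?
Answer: 6003196/3 ≈ 2.0011e+6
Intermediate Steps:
m(r, t) = -145/3 (m(r, t) = -⅓ + 6*(-8) = -⅓ - 48 = -145/3)
p(U, y) = 5 - 145*U/6 (p(U, y) = 5 + (-145*U/3)/2 = 5 - 145*U/6)
(3184978 - 1225146) + p(-1706, -1487) = (3184978 - 1225146) + (5 - 145/6*(-1706)) = 1959832 + (5 + 123685/3) = 1959832 + 123700/3 = 6003196/3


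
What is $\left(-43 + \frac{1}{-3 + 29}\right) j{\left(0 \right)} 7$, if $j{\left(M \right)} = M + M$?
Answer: $0$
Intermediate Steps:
$j{\left(M \right)} = 2 M$
$\left(-43 + \frac{1}{-3 + 29}\right) j{\left(0 \right)} 7 = \left(-43 + \frac{1}{-3 + 29}\right) 2 \cdot 0 \cdot 7 = \left(-43 + \frac{1}{26}\right) 0 \cdot 7 = \left(-43 + \frac{1}{26}\right) 0 = \left(- \frac{1117}{26}\right) 0 = 0$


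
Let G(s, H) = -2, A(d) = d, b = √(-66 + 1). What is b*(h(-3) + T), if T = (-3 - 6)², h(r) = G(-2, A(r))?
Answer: 79*I*√65 ≈ 636.92*I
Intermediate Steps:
b = I*√65 (b = √(-65) = I*√65 ≈ 8.0623*I)
h(r) = -2
T = 81 (T = (-9)² = 81)
b*(h(-3) + T) = (I*√65)*(-2 + 81) = (I*√65)*79 = 79*I*√65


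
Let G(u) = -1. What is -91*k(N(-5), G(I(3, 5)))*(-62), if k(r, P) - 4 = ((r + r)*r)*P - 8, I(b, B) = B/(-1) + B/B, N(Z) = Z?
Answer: -304668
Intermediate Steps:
I(b, B) = 1 - B (I(b, B) = B*(-1) + 1 = -B + 1 = 1 - B)
k(r, P) = -4 + 2*P*r**2 (k(r, P) = 4 + (((r + r)*r)*P - 8) = 4 + (((2*r)*r)*P - 8) = 4 + ((2*r**2)*P - 8) = 4 + (2*P*r**2 - 8) = 4 + (-8 + 2*P*r**2) = -4 + 2*P*r**2)
-91*k(N(-5), G(I(3, 5)))*(-62) = -91*(-4 + 2*(-1)*(-5)**2)*(-62) = -91*(-4 + 2*(-1)*25)*(-62) = -91*(-4 - 50)*(-62) = -91*(-54)*(-62) = 4914*(-62) = -304668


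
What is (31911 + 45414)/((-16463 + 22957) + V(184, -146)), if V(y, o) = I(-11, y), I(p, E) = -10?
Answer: 77325/6484 ≈ 11.926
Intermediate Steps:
V(y, o) = -10
(31911 + 45414)/((-16463 + 22957) + V(184, -146)) = (31911 + 45414)/((-16463 + 22957) - 10) = 77325/(6494 - 10) = 77325/6484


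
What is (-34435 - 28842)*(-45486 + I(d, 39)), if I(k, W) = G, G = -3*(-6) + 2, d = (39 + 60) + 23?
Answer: 2876952082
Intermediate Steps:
d = 122 (d = 99 + 23 = 122)
G = 20 (G = 18 + 2 = 20)
I(k, W) = 20
(-34435 - 28842)*(-45486 + I(d, 39)) = (-34435 - 28842)*(-45486 + 20) = -63277*(-45466) = 2876952082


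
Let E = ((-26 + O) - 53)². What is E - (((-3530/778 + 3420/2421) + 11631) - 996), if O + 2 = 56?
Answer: -1047129445/104641 ≈ -10007.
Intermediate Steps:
O = 54 (O = -2 + 56 = 54)
E = 625 (E = ((-26 + 54) - 53)² = (28 - 53)² = (-25)² = 625)
E - (((-3530/778 + 3420/2421) + 11631) - 996) = 625 - (((-3530/778 + 3420/2421) + 11631) - 996) = 625 - (((-3530*1/778 + 3420*(1/2421)) + 11631) - 996) = 625 - (((-1765/389 + 380/269) + 11631) - 996) = 625 - ((-326965/104641 + 11631) - 996) = 625 - (1216752506/104641 - 996) = 625 - 1*1112530070/104641 = 625 - 1112530070/104641 = -1047129445/104641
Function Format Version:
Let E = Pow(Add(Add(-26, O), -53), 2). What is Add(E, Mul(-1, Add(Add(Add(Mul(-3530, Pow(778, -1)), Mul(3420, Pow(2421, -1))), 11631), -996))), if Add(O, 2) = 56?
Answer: Rational(-1047129445, 104641) ≈ -10007.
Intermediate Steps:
O = 54 (O = Add(-2, 56) = 54)
E = 625 (E = Pow(Add(Add(-26, 54), -53), 2) = Pow(Add(28, -53), 2) = Pow(-25, 2) = 625)
Add(E, Mul(-1, Add(Add(Add(Mul(-3530, Pow(778, -1)), Mul(3420, Pow(2421, -1))), 11631), -996))) = Add(625, Mul(-1, Add(Add(Add(Mul(-3530, Pow(778, -1)), Mul(3420, Pow(2421, -1))), 11631), -996))) = Add(625, Mul(-1, Add(Add(Add(Mul(-3530, Rational(1, 778)), Mul(3420, Rational(1, 2421))), 11631), -996))) = Add(625, Mul(-1, Add(Add(Add(Rational(-1765, 389), Rational(380, 269)), 11631), -996))) = Add(625, Mul(-1, Add(Add(Rational(-326965, 104641), 11631), -996))) = Add(625, Mul(-1, Add(Rational(1216752506, 104641), -996))) = Add(625, Mul(-1, Rational(1112530070, 104641))) = Add(625, Rational(-1112530070, 104641)) = Rational(-1047129445, 104641)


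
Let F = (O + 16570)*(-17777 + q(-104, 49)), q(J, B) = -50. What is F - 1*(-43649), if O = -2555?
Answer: -249801756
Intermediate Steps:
F = -249845405 (F = (-2555 + 16570)*(-17777 - 50) = 14015*(-17827) = -249845405)
F - 1*(-43649) = -249845405 - 1*(-43649) = -249845405 + 43649 = -249801756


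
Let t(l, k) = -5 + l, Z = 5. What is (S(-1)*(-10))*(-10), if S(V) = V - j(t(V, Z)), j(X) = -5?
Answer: 400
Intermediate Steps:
S(V) = 5 + V (S(V) = V - 1*(-5) = V + 5 = 5 + V)
(S(-1)*(-10))*(-10) = ((5 - 1)*(-10))*(-10) = (4*(-10))*(-10) = -40*(-10) = 400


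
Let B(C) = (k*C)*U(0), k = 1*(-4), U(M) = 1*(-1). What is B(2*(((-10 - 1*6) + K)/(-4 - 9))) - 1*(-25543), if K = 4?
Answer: 332155/13 ≈ 25550.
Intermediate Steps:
U(M) = -1
k = -4
B(C) = 4*C (B(C) = -4*C*(-1) = 4*C)
B(2*(((-10 - 1*6) + K)/(-4 - 9))) - 1*(-25543) = 4*(2*(((-10 - 1*6) + 4)/(-4 - 9))) - 1*(-25543) = 4*(2*(((-10 - 6) + 4)/(-13))) + 25543 = 4*(2*((-16 + 4)*(-1/13))) + 25543 = 4*(2*(-12*(-1/13))) + 25543 = 4*(2*(12/13)) + 25543 = 4*(24/13) + 25543 = 96/13 + 25543 = 332155/13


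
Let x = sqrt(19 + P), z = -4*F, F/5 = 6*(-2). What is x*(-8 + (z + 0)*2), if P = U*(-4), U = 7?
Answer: 1416*I ≈ 1416.0*I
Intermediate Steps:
F = -60 (F = 5*(6*(-2)) = 5*(-12) = -60)
P = -28 (P = 7*(-4) = -28)
z = 240 (z = -4*(-60) = 240)
x = 3*I (x = sqrt(19 - 28) = sqrt(-9) = 3*I ≈ 3.0*I)
x*(-8 + (z + 0)*2) = (3*I)*(-8 + (240 + 0)*2) = (3*I)*(-8 + 240*2) = (3*I)*(-8 + 480) = (3*I)*472 = 1416*I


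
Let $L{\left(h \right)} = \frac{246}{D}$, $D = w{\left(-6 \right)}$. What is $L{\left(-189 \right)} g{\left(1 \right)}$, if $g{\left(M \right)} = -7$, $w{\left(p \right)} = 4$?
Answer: $- \frac{861}{2} \approx -430.5$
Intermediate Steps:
$D = 4$
$L{\left(h \right)} = \frac{123}{2}$ ($L{\left(h \right)} = \frac{246}{4} = 246 \cdot \frac{1}{4} = \frac{123}{2}$)
$L{\left(-189 \right)} g{\left(1 \right)} = \frac{123}{2} \left(-7\right) = - \frac{861}{2}$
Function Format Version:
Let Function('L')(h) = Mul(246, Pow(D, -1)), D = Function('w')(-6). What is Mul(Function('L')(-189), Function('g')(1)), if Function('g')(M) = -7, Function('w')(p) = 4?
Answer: Rational(-861, 2) ≈ -430.50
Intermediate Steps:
D = 4
Function('L')(h) = Rational(123, 2) (Function('L')(h) = Mul(246, Pow(4, -1)) = Mul(246, Rational(1, 4)) = Rational(123, 2))
Mul(Function('L')(-189), Function('g')(1)) = Mul(Rational(123, 2), -7) = Rational(-861, 2)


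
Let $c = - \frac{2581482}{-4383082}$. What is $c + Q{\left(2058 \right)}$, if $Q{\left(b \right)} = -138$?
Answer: $- \frac{301141917}{2191541} \approx -137.41$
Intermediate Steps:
$c = \frac{1290741}{2191541}$ ($c = \left(-2581482\right) \left(- \frac{1}{4383082}\right) = \frac{1290741}{2191541} \approx 0.58897$)
$c + Q{\left(2058 \right)} = \frac{1290741}{2191541} - 138 = - \frac{301141917}{2191541}$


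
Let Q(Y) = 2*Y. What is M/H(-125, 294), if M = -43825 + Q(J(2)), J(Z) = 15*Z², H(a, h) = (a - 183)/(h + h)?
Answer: 917805/11 ≈ 83437.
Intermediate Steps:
H(a, h) = (-183 + a)/(2*h) (H(a, h) = (-183 + a)/((2*h)) = (-183 + a)*(1/(2*h)) = (-183 + a)/(2*h))
M = -43705 (M = -43825 + 2*(15*2²) = -43825 + 2*(15*4) = -43825 + 2*60 = -43825 + 120 = -43705)
M/H(-125, 294) = -43705*588/(-183 - 125) = -43705/((½)*(1/294)*(-308)) = -43705/(-11/21) = -43705*(-21/11) = 917805/11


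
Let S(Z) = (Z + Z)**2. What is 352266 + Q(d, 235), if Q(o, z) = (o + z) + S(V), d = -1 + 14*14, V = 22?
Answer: 354632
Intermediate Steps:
d = 195 (d = -1 + 196 = 195)
S(Z) = 4*Z**2 (S(Z) = (2*Z)**2 = 4*Z**2)
Q(o, z) = 1936 + o + z (Q(o, z) = (o + z) + 4*22**2 = (o + z) + 4*484 = (o + z) + 1936 = 1936 + o + z)
352266 + Q(d, 235) = 352266 + (1936 + 195 + 235) = 352266 + 2366 = 354632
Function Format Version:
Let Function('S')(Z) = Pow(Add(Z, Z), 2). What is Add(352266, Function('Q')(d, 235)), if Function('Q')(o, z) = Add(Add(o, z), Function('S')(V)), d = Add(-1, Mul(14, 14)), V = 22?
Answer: 354632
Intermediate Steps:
d = 195 (d = Add(-1, 196) = 195)
Function('S')(Z) = Mul(4, Pow(Z, 2)) (Function('S')(Z) = Pow(Mul(2, Z), 2) = Mul(4, Pow(Z, 2)))
Function('Q')(o, z) = Add(1936, o, z) (Function('Q')(o, z) = Add(Add(o, z), Mul(4, Pow(22, 2))) = Add(Add(o, z), Mul(4, 484)) = Add(Add(o, z), 1936) = Add(1936, o, z))
Add(352266, Function('Q')(d, 235)) = Add(352266, Add(1936, 195, 235)) = Add(352266, 2366) = 354632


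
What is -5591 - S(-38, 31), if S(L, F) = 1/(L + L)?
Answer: -424915/76 ≈ -5591.0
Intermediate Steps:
S(L, F) = 1/(2*L)
-5591 - S(-38, 31) = -5591 - 1/(2*(-38)) = -5591 - (-1)/(2*38) = -5591 - 1*(-1/76) = -5591 + 1/76 = -424915/76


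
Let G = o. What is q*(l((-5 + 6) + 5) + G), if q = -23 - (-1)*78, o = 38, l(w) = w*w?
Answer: 4070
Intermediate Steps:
l(w) = w²
q = 55 (q = -23 - 1*(-78) = -23 + 78 = 55)
G = 38
q*(l((-5 + 6) + 5) + G) = 55*(((-5 + 6) + 5)² + 38) = 55*((1 + 5)² + 38) = 55*(6² + 38) = 55*(36 + 38) = 55*74 = 4070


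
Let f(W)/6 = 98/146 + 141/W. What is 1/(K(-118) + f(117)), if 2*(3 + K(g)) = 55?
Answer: 1898/67869 ≈ 0.027966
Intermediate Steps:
K(g) = 49/2 (K(g) = -3 + (1/2)*55 = -3 + 55/2 = 49/2)
f(W) = 294/73 + 846/W (f(W) = 6*(98/146 + 141/W) = 6*(98*(1/146) + 141/W) = 6*(49/73 + 141/W) = 294/73 + 846/W)
1/(K(-118) + f(117)) = 1/(49/2 + (294/73 + 846/117)) = 1/(49/2 + (294/73 + 846*(1/117))) = 1/(49/2 + (294/73 + 94/13)) = 1/(49/2 + 10684/949) = 1/(67869/1898) = 1898/67869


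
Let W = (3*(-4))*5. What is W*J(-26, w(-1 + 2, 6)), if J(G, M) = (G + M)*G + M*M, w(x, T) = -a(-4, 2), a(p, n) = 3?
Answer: -45780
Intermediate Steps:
w(x, T) = -3 (w(x, T) = -1*3 = -3)
J(G, M) = M² + G*(G + M) (J(G, M) = G*(G + M) + M² = M² + G*(G + M))
W = -60 (W = -12*5 = -60)
W*J(-26, w(-1 + 2, 6)) = -60*((-26)² + (-3)² - 26*(-3)) = -60*(676 + 9 + 78) = -60*763 = -45780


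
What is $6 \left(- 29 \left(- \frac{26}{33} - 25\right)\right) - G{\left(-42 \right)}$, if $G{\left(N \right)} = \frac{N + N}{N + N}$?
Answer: $\frac{49347}{11} \approx 4486.1$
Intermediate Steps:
$G{\left(N \right)} = 1$ ($G{\left(N \right)} = \frac{2 N}{2 N} = 2 N \frac{1}{2 N} = 1$)
$6 \left(- 29 \left(- \frac{26}{33} - 25\right)\right) - G{\left(-42 \right)} = 6 \left(- 29 \left(- \frac{26}{33} - 25\right)\right) - 1 = 6 \left(\left(-29\right) \left(- \frac{851}{33}\right)\right) - 1 = 6 \cdot \frac{24679}{33} - 1 = \frac{49358}{11} - 1 = \frac{49347}{11}$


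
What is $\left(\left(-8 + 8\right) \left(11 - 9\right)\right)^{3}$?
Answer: $0$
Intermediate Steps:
$\left(\left(-8 + 8\right) \left(11 - 9\right)\right)^{3} = \left(0 \cdot 2\right)^{3} = 0^{3} = 0$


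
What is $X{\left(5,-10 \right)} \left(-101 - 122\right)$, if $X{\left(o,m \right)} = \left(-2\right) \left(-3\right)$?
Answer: $-1338$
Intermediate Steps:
$X{\left(o,m \right)} = 6$
$X{\left(5,-10 \right)} \left(-101 - 122\right) = 6 \left(-101 - 122\right) = 6 \left(-223\right) = -1338$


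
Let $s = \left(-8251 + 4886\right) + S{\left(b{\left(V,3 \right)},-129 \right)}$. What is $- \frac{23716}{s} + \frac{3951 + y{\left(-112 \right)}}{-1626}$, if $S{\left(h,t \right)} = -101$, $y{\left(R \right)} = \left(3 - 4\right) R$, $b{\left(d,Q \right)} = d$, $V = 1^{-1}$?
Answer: $\frac{12239929}{2817858} \approx 4.3437$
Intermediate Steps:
$V = 1$
$y{\left(R \right)} = - R$
$s = -3466$ ($s = \left(-8251 + 4886\right) - 101 = -3365 - 101 = -3466$)
$- \frac{23716}{s} + \frac{3951 + y{\left(-112 \right)}}{-1626} = - \frac{23716}{-3466} + \frac{3951 - -112}{-1626} = \left(-23716\right) \left(- \frac{1}{3466}\right) + \left(3951 + 112\right) \left(- \frac{1}{1626}\right) = \frac{11858}{1733} + 4063 \left(- \frac{1}{1626}\right) = \frac{11858}{1733} - \frac{4063}{1626} = \frac{12239929}{2817858}$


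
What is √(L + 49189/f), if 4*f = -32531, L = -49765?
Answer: 3*I*√5852334024289/32531 ≈ 223.09*I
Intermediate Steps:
f = -32531/4 (f = (¼)*(-32531) = -32531/4 ≈ -8132.8)
√(L + 49189/f) = √(-49765 + 49189/(-32531/4)) = √(-49765 + 49189*(-4/32531)) = √(-49765 - 196756/32531) = √(-1619101971/32531) = 3*I*√5852334024289/32531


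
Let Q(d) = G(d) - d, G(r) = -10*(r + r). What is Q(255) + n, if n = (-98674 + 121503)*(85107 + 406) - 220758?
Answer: 1951950164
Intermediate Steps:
G(r) = -20*r
n = 1951955519 (n = 22829*85513 - 220758 = 1952176277 - 220758 = 1951955519)
Q(d) = -21*d (Q(d) = -20*d - d = -21*d)
Q(255) + n = -21*255 + 1951955519 = -5355 + 1951955519 = 1951950164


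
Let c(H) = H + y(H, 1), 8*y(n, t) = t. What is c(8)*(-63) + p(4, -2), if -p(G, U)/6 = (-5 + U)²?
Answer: -6447/8 ≈ -805.88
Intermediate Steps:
p(G, U) = -6*(-5 + U)²
y(n, t) = t/8
c(H) = ⅛ + H (c(H) = H + (⅛)*1 = H + ⅛ = ⅛ + H)
c(8)*(-63) + p(4, -2) = (⅛ + 8)*(-63) - 6*(-5 - 2)² = (65/8)*(-63) - 6*(-7)² = -4095/8 - 6*49 = -4095/8 - 294 = -6447/8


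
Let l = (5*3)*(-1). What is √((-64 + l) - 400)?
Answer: I*√479 ≈ 21.886*I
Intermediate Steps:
l = -15 (l = 15*(-1) = -15)
√((-64 + l) - 400) = √((-64 - 15) - 400) = √(-79 - 400) = √(-479) = I*√479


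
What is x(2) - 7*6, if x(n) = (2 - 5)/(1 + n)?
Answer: -43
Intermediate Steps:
x(n) = -3/(1 + n)
x(2) - 7*6 = -3/(1 + 2) - 7*6 = -3/3 - 42 = -3*1/3 - 42 = -1 - 42 = -43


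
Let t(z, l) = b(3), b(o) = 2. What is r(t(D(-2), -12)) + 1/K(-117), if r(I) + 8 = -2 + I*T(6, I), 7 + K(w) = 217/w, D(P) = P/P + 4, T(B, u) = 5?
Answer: -117/1036 ≈ -0.11293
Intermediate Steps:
D(P) = 5 (D(P) = 1 + 4 = 5)
t(z, l) = 2
K(w) = -7 + 217/w
r(I) = -10 + 5*I (r(I) = -8 + (-2 + I*5) = -8 + (-2 + 5*I) = -10 + 5*I)
r(t(D(-2), -12)) + 1/K(-117) = (-10 + 5*2) + 1/(-7 + 217/(-117)) = (-10 + 10) + 1/(-7 + 217*(-1/117)) = 0 + 1/(-7 - 217/117) = 0 + 1/(-1036/117) = 0 - 117/1036 = -117/1036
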